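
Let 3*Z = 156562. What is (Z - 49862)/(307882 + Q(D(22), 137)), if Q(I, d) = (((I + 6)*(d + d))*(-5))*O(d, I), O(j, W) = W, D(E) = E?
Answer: -3488/804057 ≈ -0.0043380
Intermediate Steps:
Z = 156562/3 (Z = (⅓)*156562 = 156562/3 ≈ 52187.)
Q(I, d) = -10*I*d*(6 + I) (Q(I, d) = (((I + 6)*(d + d))*(-5))*I = (((6 + I)*(2*d))*(-5))*I = ((2*d*(6 + I))*(-5))*I = (-10*d*(6 + I))*I = -10*I*d*(6 + I))
(Z - 49862)/(307882 + Q(D(22), 137)) = (156562/3 - 49862)/(307882 - 10*22*137*(6 + 22)) = 6976/(3*(307882 - 10*22*137*28)) = 6976/(3*(307882 - 843920)) = (6976/3)/(-536038) = (6976/3)*(-1/536038) = -3488/804057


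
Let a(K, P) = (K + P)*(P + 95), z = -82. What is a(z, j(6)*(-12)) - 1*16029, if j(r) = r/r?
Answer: -23831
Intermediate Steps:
j(r) = 1
a(K, P) = (95 + P)*(K + P) (a(K, P) = (K + P)*(95 + P) = (95 + P)*(K + P))
a(z, j(6)*(-12)) - 1*16029 = ((1*(-12))² + 95*(-82) + 95*(1*(-12)) - 82*(-12)) - 1*16029 = ((-12)² - 7790 + 95*(-12) - 82*(-12)) - 16029 = (144 - 7790 - 1140 + 984) - 16029 = -7802 - 16029 = -23831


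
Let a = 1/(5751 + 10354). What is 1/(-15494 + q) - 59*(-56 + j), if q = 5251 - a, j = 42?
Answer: 136259848111/164963516 ≈ 826.00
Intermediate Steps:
a = 1/16105 ≈ 6.2093e-5
q = 84567354/16105 (q = 5251 - 1*1/16105 = 5251 - 1/16105 = 84567354/16105 ≈ 5251.0)
1/(-15494 + q) - 59*(-56 + j) = 1/(-15494 + 84567354/16105) - 59*(-56 + 42) = 1/(-164963516/16105) - 59*(-14) = -16105/164963516 + 826 = 136259848111/164963516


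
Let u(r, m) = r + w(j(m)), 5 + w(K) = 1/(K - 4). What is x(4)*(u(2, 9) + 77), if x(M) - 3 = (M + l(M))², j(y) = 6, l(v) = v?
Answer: 9983/2 ≈ 4991.5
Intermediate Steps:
w(K) = -5 + 1/(-4 + K) (w(K) = -5 + 1/(K - 4) = -5 + 1/(-4 + K))
u(r, m) = -9/2 + r (u(r, m) = r + (21 - 5*6)/(-4 + 6) = r + (21 - 30)/2 = r + (½)*(-9) = r - 9/2 = -9/2 + r)
x(M) = 3 + 4*M² (x(M) = 3 + (M + M)² = 3 + (2*M)² = 3 + 4*M²)
x(4)*(u(2, 9) + 77) = (3 + 4*4²)*((-9/2 + 2) + 77) = (3 + 4*16)*(-5/2 + 77) = (3 + 64)*(149/2) = 67*(149/2) = 9983/2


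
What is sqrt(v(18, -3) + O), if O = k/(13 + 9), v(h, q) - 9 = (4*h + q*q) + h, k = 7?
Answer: sqrt(52426)/22 ≈ 10.408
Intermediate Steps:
v(h, q) = 9 + q**2 + 5*h (v(h, q) = 9 + ((4*h + q*q) + h) = 9 + ((4*h + q**2) + h) = 9 + ((q**2 + 4*h) + h) = 9 + (q**2 + 5*h) = 9 + q**2 + 5*h)
O = 7/22 (O = 7/(13 + 9) = 7/22 ≈ 0.31818)
sqrt(v(18, -3) + O) = sqrt((9 + (-3)**2 + 5*18) + 7/22) = sqrt((9 + 9 + 90) + 7/22) = sqrt(108 + 7/22) = sqrt(2383/22) = sqrt(52426)/22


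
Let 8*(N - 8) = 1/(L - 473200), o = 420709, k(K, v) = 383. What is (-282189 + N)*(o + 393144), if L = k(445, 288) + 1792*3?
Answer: -858797015071832357/3739528 ≈ -2.2965e+11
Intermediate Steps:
L = 5759 (L = 383 + 1792*3 = 383 + 5376 = 5759)
N = 29916223/3739528 (N = 8 + 1/(8*(5759 - 473200)) = 8 + (⅛)/(-467441) = 8 + (⅛)*(-1/467441) = 8 - 1/3739528 = 29916223/3739528 ≈ 8.0000)
(-282189 + N)*(o + 393144) = (-282189 + 29916223/3739528)*(420709 + 393144) = -1055223750569/3739528*813853 = -858797015071832357/3739528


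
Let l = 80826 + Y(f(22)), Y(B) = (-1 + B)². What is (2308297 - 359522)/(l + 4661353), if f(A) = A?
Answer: 389755/948524 ≈ 0.41091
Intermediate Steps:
l = 81267 (l = 80826 + (-1 + 22)² = 80826 + 21² = 80826 + 441 = 81267)
(2308297 - 359522)/(l + 4661353) = (2308297 - 359522)/(81267 + 4661353) = 1948775/4742620 = 1948775*(1/4742620) = 389755/948524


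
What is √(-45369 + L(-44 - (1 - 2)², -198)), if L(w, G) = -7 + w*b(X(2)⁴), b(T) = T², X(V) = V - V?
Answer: 8*I*√709 ≈ 213.02*I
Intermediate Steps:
X(V) = 0
L(w, G) = -7 (L(w, G) = -7 + w*(0⁴)² = -7 + w*0² = -7 + w*0 = -7 + 0 = -7)
√(-45369 + L(-44 - (1 - 2)², -198)) = √(-45369 - 7) = √(-45376) = 8*I*√709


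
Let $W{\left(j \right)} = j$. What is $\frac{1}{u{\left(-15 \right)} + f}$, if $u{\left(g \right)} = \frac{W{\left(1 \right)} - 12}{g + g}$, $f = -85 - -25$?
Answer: $- \frac{30}{1789} \approx -0.016769$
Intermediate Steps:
$f = -60$ ($f = -85 + 25 = -60$)
$u{\left(g \right)} = - \frac{11}{2 g}$ ($u{\left(g \right)} = \frac{1 - 12}{g + g} = - \frac{11}{2 g}$)
$\frac{1}{u{\left(-15 \right)} + f} = \frac{1}{- \frac{11}{2 \left(-15\right)} - 60} = \frac{1}{\left(- \frac{11}{2}\right) \left(- \frac{1}{15}\right) - 60} = \frac{1}{\frac{11}{30} - 60} = \frac{1}{- \frac{1789}{30}} = - \frac{30}{1789}$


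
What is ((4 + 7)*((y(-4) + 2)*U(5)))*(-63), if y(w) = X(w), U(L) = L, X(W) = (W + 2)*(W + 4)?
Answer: -6930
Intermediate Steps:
X(W) = (2 + W)*(4 + W)
y(w) = 8 + w² + 6*w
((4 + 7)*((y(-4) + 2)*U(5)))*(-63) = ((4 + 7)*(((8 + (-4)² + 6*(-4)) + 2)*5))*(-63) = (11*(((8 + 16 - 24) + 2)*5))*(-63) = (11*((0 + 2)*5))*(-63) = (11*(2*5))*(-63) = (11*10)*(-63) = 110*(-63) = -6930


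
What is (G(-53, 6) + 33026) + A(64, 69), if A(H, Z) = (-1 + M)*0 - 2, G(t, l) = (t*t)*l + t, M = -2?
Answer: 49825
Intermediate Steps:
G(t, l) = t + l*t² (G(t, l) = t²*l + t = l*t² + t = t + l*t²)
A(H, Z) = -2 (A(H, Z) = (-1 - 2)*0 - 2 = -3*0 - 2 = 0 - 2 = -2)
(G(-53, 6) + 33026) + A(64, 69) = (-53*(1 + 6*(-53)) + 33026) - 2 = (-53*(1 - 318) + 33026) - 2 = (-53*(-317) + 33026) - 2 = (16801 + 33026) - 2 = 49827 - 2 = 49825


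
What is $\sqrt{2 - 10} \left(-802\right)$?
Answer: $- 1604 i \sqrt{2} \approx - 2268.4 i$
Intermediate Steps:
$\sqrt{2 - 10} \left(-802\right) = \sqrt{-8} \left(-802\right) = 2 i \sqrt{2} \left(-802\right) = - 1604 i \sqrt{2}$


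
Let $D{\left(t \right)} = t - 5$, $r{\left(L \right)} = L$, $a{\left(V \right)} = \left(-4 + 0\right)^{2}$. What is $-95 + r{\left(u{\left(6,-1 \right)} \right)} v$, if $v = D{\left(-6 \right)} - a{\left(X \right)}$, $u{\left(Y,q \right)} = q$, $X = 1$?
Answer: $-68$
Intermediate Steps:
$a{\left(V \right)} = 16$ ($a{\left(V \right)} = \left(-4\right)^{2} = 16$)
$D{\left(t \right)} = -5 + t$ ($D{\left(t \right)} = t - 5 = -5 + t$)
$v = -27$ ($v = \left(-5 - 6\right) - 16 = -11 - 16 = -27$)
$-95 + r{\left(u{\left(6,-1 \right)} \right)} v = -95 - -27 = -95 + 27 = -68$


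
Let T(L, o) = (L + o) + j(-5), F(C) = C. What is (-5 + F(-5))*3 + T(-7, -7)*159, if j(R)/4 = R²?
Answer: 13644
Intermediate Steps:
j(R) = 4*R²
T(L, o) = 100 + L + o (T(L, o) = (L + o) + 4*(-5)² = (L + o) + 4*25 = (L + o) + 100 = 100 + L + o)
(-5 + F(-5))*3 + T(-7, -7)*159 = (-5 - 5)*3 + (100 - 7 - 7)*159 = -10*3 + 86*159 = -30 + 13674 = 13644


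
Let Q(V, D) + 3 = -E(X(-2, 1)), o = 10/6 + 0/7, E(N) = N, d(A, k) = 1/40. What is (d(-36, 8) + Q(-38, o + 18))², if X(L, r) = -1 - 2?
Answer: 1/1600 ≈ 0.00062500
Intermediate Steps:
d(A, k) = 1/40
X(L, r) = -3
o = 5/3 (o = 10*(⅙) + 0*(⅐) = 5/3 + 0 = 5/3 ≈ 1.6667)
Q(V, D) = 0 (Q(V, D) = -3 - 1*(-3) = -3 + 3 = 0)
(d(-36, 8) + Q(-38, o + 18))² = (1/40 + 0)² = (1/40)² = 1/1600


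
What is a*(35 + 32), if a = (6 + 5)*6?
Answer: 4422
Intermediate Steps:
a = 66 (a = 11*6 = 66)
a*(35 + 32) = 66*(35 + 32) = 66*67 = 4422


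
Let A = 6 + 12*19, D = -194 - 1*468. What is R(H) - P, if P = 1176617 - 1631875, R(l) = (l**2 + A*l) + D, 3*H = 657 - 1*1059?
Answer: 441196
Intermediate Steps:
D = -662 (D = -194 - 468 = -662)
H = -134 (H = (657 - 1*1059)/3 = (657 - 1059)/3 = (1/3)*(-402) = -134)
A = 234 (A = 6 + 228 = 234)
R(l) = -662 + l**2 + 234*l (R(l) = (l**2 + 234*l) - 662 = -662 + l**2 + 234*l)
P = -455258
R(H) - P = (-662 + (-134)**2 + 234*(-134)) - 1*(-455258) = (-662 + 17956 - 31356) + 455258 = -14062 + 455258 = 441196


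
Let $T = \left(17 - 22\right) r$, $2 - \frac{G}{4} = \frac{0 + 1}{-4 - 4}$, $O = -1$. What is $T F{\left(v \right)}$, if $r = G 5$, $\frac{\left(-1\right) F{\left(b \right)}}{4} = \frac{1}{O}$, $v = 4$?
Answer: $-850$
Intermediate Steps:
$F{\left(b \right)} = 4$ ($F{\left(b \right)} = - \frac{4}{-1} = \left(-4\right) \left(-1\right) = 4$)
$G = \frac{17}{2}$ ($G = 8 - 4 \frac{0 + 1}{-4 - 4} = 8 - 4 \cdot 1 \frac{1}{-8} = 8 - 4 \cdot 1 \left(- \frac{1}{8}\right) = 8 - - \frac{1}{2} = 8 + \frac{1}{2} = \frac{17}{2} \approx 8.5$)
$r = \frac{85}{2}$ ($r = \frac{17}{2} \cdot 5 = \frac{85}{2} \approx 42.5$)
$T = - \frac{425}{2}$ ($T = \left(17 - 22\right) \frac{85}{2} = \left(-5\right) \frac{85}{2} = - \frac{425}{2} \approx -212.5$)
$T F{\left(v \right)} = \left(- \frac{425}{2}\right) 4 = -850$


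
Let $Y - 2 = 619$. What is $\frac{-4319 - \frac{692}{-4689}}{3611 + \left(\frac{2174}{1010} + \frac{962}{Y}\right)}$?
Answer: $- \frac{705649544655}{590599604332} \approx -1.1948$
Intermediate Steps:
$Y = 621$ ($Y = 2 + 619 = 621$)
$\frac{-4319 - \frac{692}{-4689}}{3611 + \left(\frac{2174}{1010} + \frac{962}{Y}\right)} = \frac{-4319 - \frac{692}{-4689}}{3611 + \left(\frac{2174}{1010} + \frac{962}{621}\right)} = \frac{-4319 - - \frac{692}{4689}}{3611 + \left(2174 \cdot \frac{1}{1010} + 962 \cdot \frac{1}{621}\right)} = \frac{-4319 + \frac{692}{4689}}{3611 + \left(\frac{1087}{505} + \frac{962}{621}\right)} = - \frac{20251099}{4689 \left(3611 + \frac{1160837}{313605}\right)} = - \frac{20251099}{4689 \cdot \frac{1133588492}{313605}} = \left(- \frac{20251099}{4689}\right) \frac{313605}{1133588492} = - \frac{705649544655}{590599604332}$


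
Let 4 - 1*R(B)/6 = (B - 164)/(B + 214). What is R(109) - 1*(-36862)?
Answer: 11914508/323 ≈ 36887.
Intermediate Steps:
R(B) = 24 - 6*(-164 + B)/(214 + B) (R(B) = 24 - 6*(B - 164)/(B + 214) = 24 - 6*(-164 + B)/(214 + B))
R(109) - 1*(-36862) = 18*(340 + 109)/(214 + 109) - 1*(-36862) = 18*449/323 + 36862 = 18*(1/323)*449 + 36862 = 8082/323 + 36862 = 11914508/323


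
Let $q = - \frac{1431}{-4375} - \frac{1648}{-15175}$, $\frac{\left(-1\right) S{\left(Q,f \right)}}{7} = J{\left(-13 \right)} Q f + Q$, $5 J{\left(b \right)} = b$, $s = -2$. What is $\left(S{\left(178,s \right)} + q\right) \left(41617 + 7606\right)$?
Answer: $- \frac{1009764423639959}{2655625} \approx -3.8024 \cdot 10^{8}$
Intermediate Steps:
$J{\left(b \right)} = \frac{b}{5}$
$S{\left(Q,f \right)} = - 7 Q + \frac{91 Q f}{5}$ ($S{\left(Q,f \right)} = - 7 \left(\frac{1}{5} \left(-13\right) Q f + Q\right) = - 7 \left(- \frac{13 Q}{5} f + Q\right) = - 7 \left(- \frac{13 Q f}{5} + Q\right) = - 7 \left(Q - \frac{13 Q f}{5}\right) = - 7 Q + \frac{91 Q f}{5}$)
$q = \frac{1157017}{2655625}$ ($q = \left(-1431\right) \left(- \frac{1}{4375}\right) - - \frac{1648}{15175} = \frac{1431}{4375} + \frac{1648}{15175} = \frac{1157017}{2655625} \approx 0.43569$)
$\left(S{\left(178,s \right)} + q\right) \left(41617 + 7606\right) = \left(\frac{7}{5} \cdot 178 \left(-5 + 13 \left(-2\right)\right) + \frac{1157017}{2655625}\right) \left(41617 + 7606\right) = \left(\frac{7}{5} \cdot 178 \left(-5 - 26\right) + \frac{1157017}{2655625}\right) 49223 = \left(\frac{7}{5} \cdot 178 \left(-31\right) + \frac{1157017}{2655625}\right) 49223 = \left(- \frac{38626}{5} + \frac{1157017}{2655625}\right) 49223 = \left(- \frac{20514077233}{2655625}\right) 49223 = - \frac{1009764423639959}{2655625}$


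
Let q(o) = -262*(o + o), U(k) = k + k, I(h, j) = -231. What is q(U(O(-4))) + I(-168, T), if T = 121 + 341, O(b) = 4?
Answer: -4423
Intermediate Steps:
T = 462
U(k) = 2*k
q(o) = -524*o
q(U(O(-4))) + I(-168, T) = -1048*4 - 231 = -524*8 - 231 = -4192 - 231 = -4423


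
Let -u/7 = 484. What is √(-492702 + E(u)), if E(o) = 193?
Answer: I*√492509 ≈ 701.79*I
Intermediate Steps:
u = -3388 (u = -7*484 = -3388)
√(-492702 + E(u)) = √(-492702 + 193) = √(-492509) = I*√492509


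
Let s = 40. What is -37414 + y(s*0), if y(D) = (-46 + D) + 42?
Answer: -37418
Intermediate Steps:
y(D) = -4 + D
-37414 + y(s*0) = -37414 + (-4 + 40*0) = -37414 + (-4 + 0) = -37414 - 4 = -37418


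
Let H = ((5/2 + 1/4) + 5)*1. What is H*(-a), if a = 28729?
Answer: -890599/4 ≈ -2.2265e+5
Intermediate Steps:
H = 31/4 (H = ((5*(½) + 1*(¼)) + 5)*1 = ((5/2 + ¼) + 5)*1 = (11/4 + 5)*1 = (31/4)*1 = 31/4 ≈ 7.7500)
H*(-a) = 31*(-1*28729)/4 = (31/4)*(-28729) = -890599/4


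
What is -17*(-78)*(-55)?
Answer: -72930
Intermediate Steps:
-17*(-78)*(-55) = 1326*(-55) = -72930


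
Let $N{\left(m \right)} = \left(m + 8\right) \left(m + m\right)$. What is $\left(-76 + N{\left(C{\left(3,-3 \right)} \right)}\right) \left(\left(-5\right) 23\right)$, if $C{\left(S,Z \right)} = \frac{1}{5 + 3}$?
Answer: $\frac{272205}{32} \approx 8506.4$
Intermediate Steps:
$C{\left(S,Z \right)} = \frac{1}{8}$
$N{\left(m \right)} = 2 m \left(8 + m\right)$ ($N{\left(m \right)} = \left(8 + m\right) 2 m = 2 m \left(8 + m\right)$)
$\left(-76 + N{\left(C{\left(3,-3 \right)} \right)}\right) \left(\left(-5\right) 23\right) = \left(-76 + 2 \cdot \frac{1}{8} \left(8 + \frac{1}{8}\right)\right) \left(\left(-5\right) 23\right) = \left(-76 + 2 \cdot \frac{1}{8} \cdot \frac{65}{8}\right) \left(-115\right) = \left(-76 + \frac{65}{32}\right) \left(-115\right) = \left(- \frac{2367}{32}\right) \left(-115\right) = \frac{272205}{32}$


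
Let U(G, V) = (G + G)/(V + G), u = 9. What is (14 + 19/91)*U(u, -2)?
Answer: 23274/637 ≈ 36.537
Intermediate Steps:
U(G, V) = 2*G/(G + V) (U(G, V) = (2*G)/(G + V) = 2*G/(G + V))
(14 + 19/91)*U(u, -2) = (14 + 19/91)*(2*9/(9 - 2)) = (14 + 19*(1/91))*(2*9/7) = (14 + 19/91)*(2*9*(⅐)) = (1293/91)*(18/7) = 23274/637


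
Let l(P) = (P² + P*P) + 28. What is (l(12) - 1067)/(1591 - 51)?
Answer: -751/1540 ≈ -0.48766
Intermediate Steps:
l(P) = 28 + 2*P² (l(P) = (P² + P²) + 28 = 2*P² + 28 = 28 + 2*P²)
(l(12) - 1067)/(1591 - 51) = ((28 + 2*12²) - 1067)/(1591 - 51) = ((28 + 2*144) - 1067)/1540 = ((28 + 288) - 1067)*(1/1540) = (316 - 1067)*(1/1540) = -751*1/1540 = -751/1540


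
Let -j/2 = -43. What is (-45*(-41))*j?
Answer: 158670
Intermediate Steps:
j = 86 (j = -2*(-43) = 86)
(-45*(-41))*j = -45*(-41)*86 = 1845*86 = 158670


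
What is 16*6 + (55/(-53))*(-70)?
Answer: 8938/53 ≈ 168.64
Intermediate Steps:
16*6 + (55/(-53))*(-70) = 96 + (55*(-1/53))*(-70) = 96 - 55/53*(-70) = 96 + 3850/53 = 8938/53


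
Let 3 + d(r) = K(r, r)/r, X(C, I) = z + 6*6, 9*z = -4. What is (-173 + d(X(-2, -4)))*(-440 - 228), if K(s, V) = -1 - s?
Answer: 9460383/80 ≈ 1.1825e+5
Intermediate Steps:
z = -4/9 (z = (⅑)*(-4) = -4/9 ≈ -0.44444)
X(C, I) = 320/9 (X(C, I) = -4/9 + 6*6 = -4/9 + 36 = 320/9)
d(r) = -3 + (-1 - r)/r
(-173 + d(X(-2, -4)))*(-440 - 228) = (-173 + (-4 - 1/320/9))*(-440 - 228) = (-173 + (-4 - 1*9/320))*(-668) = (-173 + (-4 - 9/320))*(-668) = (-173 - 1289/320)*(-668) = -56649/320*(-668) = 9460383/80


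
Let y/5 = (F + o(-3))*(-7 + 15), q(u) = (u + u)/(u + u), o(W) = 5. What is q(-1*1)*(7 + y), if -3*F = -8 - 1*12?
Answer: 1421/3 ≈ 473.67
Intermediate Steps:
q(u) = 1 (q(u) = (2*u)/((2*u)) = (2*u)*(1/(2*u)) = 1)
F = 20/3 (F = -(-8 - 1*12)/3 = -(-8 - 12)/3 = -⅓*(-20) = 20/3 ≈ 6.6667)
y = 1400/3 (y = 5*((20/3 + 5)*(-7 + 15)) = 5*((35/3)*8) = 5*(280/3) = 1400/3 ≈ 466.67)
q(-1*1)*(7 + y) = 1*(7 + 1400/3) = 1*(1421/3) = 1421/3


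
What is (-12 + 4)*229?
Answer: -1832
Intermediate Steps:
(-12 + 4)*229 = -8*229 = -1832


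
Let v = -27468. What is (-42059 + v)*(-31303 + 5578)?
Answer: 1788582075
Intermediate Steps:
(-42059 + v)*(-31303 + 5578) = (-42059 - 27468)*(-31303 + 5578) = -69527*(-25725) = 1788582075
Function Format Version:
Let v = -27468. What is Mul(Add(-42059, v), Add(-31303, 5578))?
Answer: 1788582075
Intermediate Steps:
Mul(Add(-42059, v), Add(-31303, 5578)) = Mul(Add(-42059, -27468), Add(-31303, 5578)) = Mul(-69527, -25725) = 1788582075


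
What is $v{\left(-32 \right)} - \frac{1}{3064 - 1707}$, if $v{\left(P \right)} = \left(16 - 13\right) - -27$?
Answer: $\frac{40709}{1357} \approx 29.999$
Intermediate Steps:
$v{\left(P \right)} = 30$ ($v{\left(P \right)} = \left(16 - 13\right) + 27 = 3 + 27 = 30$)
$v{\left(-32 \right)} - \frac{1}{3064 - 1707} = 30 - \frac{1}{3064 - 1707} = 30 - \frac{1}{1357} = \frac{40709}{1357}$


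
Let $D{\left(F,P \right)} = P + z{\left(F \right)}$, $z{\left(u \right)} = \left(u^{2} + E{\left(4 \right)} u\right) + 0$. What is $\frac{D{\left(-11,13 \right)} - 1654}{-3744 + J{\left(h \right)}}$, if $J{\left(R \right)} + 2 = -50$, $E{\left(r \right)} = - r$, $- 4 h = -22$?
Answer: $\frac{369}{949} \approx 0.38883$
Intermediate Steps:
$h = \frac{11}{2}$ ($h = \left(- \frac{1}{4}\right) \left(-22\right) = \frac{11}{2} \approx 5.5$)
$J{\left(R \right)} = -52$ ($J{\left(R \right)} = -2 - 50 = -52$)
$z{\left(u \right)} = u^{2} - 4 u$ ($z{\left(u \right)} = \left(u^{2} + \left(-1\right) 4 u\right) + 0 = \left(u^{2} - 4 u\right) + 0 = u^{2} - 4 u$)
$D{\left(F,P \right)} = P + F \left(-4 + F\right)$
$\frac{D{\left(-11,13 \right)} - 1654}{-3744 + J{\left(h \right)}} = \frac{\left(13 - 11 \left(-4 - 11\right)\right) - 1654}{-3744 - 52} = \frac{\left(13 - -165\right) - 1654}{-3796} = \left(\left(13 + 165\right) - 1654\right) \left(- \frac{1}{3796}\right) = \left(178 - 1654\right) \left(- \frac{1}{3796}\right) = \left(-1476\right) \left(- \frac{1}{3796}\right) = \frac{369}{949}$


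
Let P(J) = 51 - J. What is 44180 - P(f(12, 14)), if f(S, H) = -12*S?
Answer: 43985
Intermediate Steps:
44180 - P(f(12, 14)) = 44180 - (51 - (-12)*12) = 44180 - (51 - 1*(-144)) = 44180 - (51 + 144) = 44180 - 1*195 = 44180 - 195 = 43985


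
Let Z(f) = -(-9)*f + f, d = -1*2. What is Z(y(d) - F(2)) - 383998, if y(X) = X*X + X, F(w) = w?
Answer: -383998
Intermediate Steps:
d = -2
y(X) = X + X**2 (y(X) = X**2 + X = X + X**2)
Z(f) = 10*f (Z(f) = 9*f + f = 10*f)
Z(y(d) - F(2)) - 383998 = 10*(-2*(1 - 2) - 1*2) - 383998 = 10*(-2*(-1) - 2) - 383998 = 10*(2 - 2) - 383998 = 10*0 - 383998 = 0 - 383998 = -383998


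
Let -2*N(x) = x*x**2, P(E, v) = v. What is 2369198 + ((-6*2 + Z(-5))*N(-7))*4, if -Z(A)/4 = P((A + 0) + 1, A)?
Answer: 2374686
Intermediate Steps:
Z(A) = -4*A
N(x) = -x**3/2 (N(x) = -x*x**2/2 = -x**3/2)
2369198 + ((-6*2 + Z(-5))*N(-7))*4 = 2369198 + ((-6*2 - 4*(-5))*(-1/2*(-7)**3))*4 = 2369198 + ((-12 + 20)*(-1/2*(-343)))*4 = 2369198 + (8*(343/2))*4 = 2369198 + 1372*4 = 2369198 + 5488 = 2374686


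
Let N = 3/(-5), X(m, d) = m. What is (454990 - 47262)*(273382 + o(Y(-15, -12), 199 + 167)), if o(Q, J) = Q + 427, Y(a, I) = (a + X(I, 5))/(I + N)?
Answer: 781483287584/7 ≈ 1.1164e+11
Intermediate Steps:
N = -3/5 (N = 3*(-1/5) = -3/5 ≈ -0.60000)
Y(a, I) = (I + a)/(-3/5 + I) (Y(a, I) = (a + I)/(I - 3/5) = (I + a)/(-3/5 + I))
o(Q, J) = 427 + Q
(454990 - 47262)*(273382 + o(Y(-15, -12), 199 + 167)) = (454990 - 47262)*(273382 + (427 + 5*(-12 - 15)/(-3 + 5*(-12)))) = 407728*(273382 + (427 + 5*(-27)/(-3 - 60))) = 407728*(273382 + (427 + 5*(-27)/(-63))) = 407728*(273382 + (427 + 5*(-1/63)*(-27))) = 407728*(273382 + (427 + 15/7)) = 407728*(273382 + 3004/7) = 407728*(1916678/7) = 781483287584/7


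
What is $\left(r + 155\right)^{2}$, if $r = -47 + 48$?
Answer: $24336$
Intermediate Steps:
$r = 1$
$\left(r + 155\right)^{2} = \left(1 + 155\right)^{2} = 156^{2} = 24336$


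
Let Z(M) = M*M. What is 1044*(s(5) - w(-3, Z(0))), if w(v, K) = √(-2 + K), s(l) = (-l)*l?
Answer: -26100 - 1044*I*√2 ≈ -26100.0 - 1476.4*I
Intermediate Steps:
Z(M) = M²
s(l) = -l²
1044*(s(5) - w(-3, Z(0))) = 1044*(-1*5² - √(-2 + 0²)) = 1044*(-1*25 - √(-2 + 0)) = 1044*(-25 - √(-2)) = 1044*(-25 - I*√2) = -26100 - 1044*I*√2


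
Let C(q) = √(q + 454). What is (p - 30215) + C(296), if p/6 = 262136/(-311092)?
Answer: -2350304399/77773 + 5*√30 ≈ -30193.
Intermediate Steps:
C(q) = √(454 + q)
p = -393204/77773 (p = 6*(262136/(-311092)) = 6*(262136*(-1/311092)) = 6*(-65534/77773) = -393204/77773 ≈ -5.0558)
(p - 30215) + C(296) = (-393204/77773 - 30215) + √(454 + 296) = -2350304399/77773 + √750 = -2350304399/77773 + 5*√30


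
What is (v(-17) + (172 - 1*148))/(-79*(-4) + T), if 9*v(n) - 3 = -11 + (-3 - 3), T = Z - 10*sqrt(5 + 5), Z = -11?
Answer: 12322/165645 + 404*sqrt(10)/165645 ≈ 0.082101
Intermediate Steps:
T = -11 - 10*sqrt(10) (T = -11 - 10*sqrt(5 + 5) = -11 - 10*sqrt(10) ≈ -42.623)
v(n) = -14/9 (v(n) = 1/3 + (-11 + (-3 - 3))/9 = 1/3 + (-11 - 6)/9 = 1/3 + (1/9)*(-17) = 1/3 - 17/9 = -14/9)
(v(-17) + (172 - 1*148))/(-79*(-4) + T) = (-14/9 + (172 - 1*148))/(-79*(-4) + (-11 - 10*sqrt(10))) = (-14/9 + (172 - 148))/(316 + (-11 - 10*sqrt(10))) = (-14/9 + 24)/(305 - 10*sqrt(10)) = 202/(9*(305 - 10*sqrt(10)))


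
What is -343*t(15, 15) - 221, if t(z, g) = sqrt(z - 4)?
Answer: -221 - 343*sqrt(11) ≈ -1358.6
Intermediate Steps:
t(z, g) = sqrt(-4 + z)
-343*t(15, 15) - 221 = -343*sqrt(-4 + 15) - 221 = -343*sqrt(11) - 221 = -221 - 343*sqrt(11)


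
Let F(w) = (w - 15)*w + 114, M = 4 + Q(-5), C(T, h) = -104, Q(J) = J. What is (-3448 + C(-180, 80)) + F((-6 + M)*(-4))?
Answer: -3074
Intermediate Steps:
M = -1 (M = 4 - 5 = -1)
F(w) = 114 + w*(-15 + w) (F(w) = (-15 + w)*w + 114 = w*(-15 + w) + 114 = 114 + w*(-15 + w))
(-3448 + C(-180, 80)) + F((-6 + M)*(-4)) = (-3448 - 104) + (114 + ((-6 - 1)*(-4))**2 - 15*(-6 - 1)*(-4)) = -3552 + (114 + (-7*(-4))**2 - (-105)*(-4)) = -3552 + (114 + 28**2 - 15*28) = -3552 + (114 + 784 - 420) = -3552 + 478 = -3074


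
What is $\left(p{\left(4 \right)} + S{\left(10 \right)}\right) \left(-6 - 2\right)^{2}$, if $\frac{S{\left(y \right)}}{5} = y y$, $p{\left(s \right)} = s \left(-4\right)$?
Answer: $30976$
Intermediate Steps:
$p{\left(s \right)} = - 4 s$
$S{\left(y \right)} = 5 y^{2}$ ($S{\left(y \right)} = 5 y y = 5 y^{2}$)
$\left(p{\left(4 \right)} + S{\left(10 \right)}\right) \left(-6 - 2\right)^{2} = \left(\left(-4\right) 4 + 5 \cdot 10^{2}\right) \left(-6 - 2\right)^{2} = \left(-16 + 5 \cdot 100\right) \left(-8\right)^{2} = \left(-16 + 500\right) 64 = 484 \cdot 64 = 30976$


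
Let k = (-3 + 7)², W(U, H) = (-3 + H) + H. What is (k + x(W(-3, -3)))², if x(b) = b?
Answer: 49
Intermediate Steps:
W(U, H) = -3 + 2*H
k = 16 (k = 4² = 16)
(k + x(W(-3, -3)))² = (16 + (-3 + 2*(-3)))² = (16 + (-3 - 6))² = (16 - 9)² = 7² = 49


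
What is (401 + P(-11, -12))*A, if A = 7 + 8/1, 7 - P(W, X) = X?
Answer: 6300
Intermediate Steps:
P(W, X) = 7 - X
A = 15 (A = 7 + 8*1 = 7 + 8 = 15)
(401 + P(-11, -12))*A = (401 + (7 - 1*(-12)))*15 = (401 + (7 + 12))*15 = (401 + 19)*15 = 420*15 = 6300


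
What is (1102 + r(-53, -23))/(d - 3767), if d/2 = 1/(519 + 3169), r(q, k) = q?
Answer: -1934356/6946347 ≈ -0.27847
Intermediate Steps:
d = 1/1844 (d = 2/(519 + 3169) = 2/3688 = 2*(1/3688) = 1/1844 ≈ 0.00054230)
(1102 + r(-53, -23))/(d - 3767) = (1102 - 53)/(1/1844 - 3767) = 1049/(-6946347/1844) = 1049*(-1844/6946347) = -1934356/6946347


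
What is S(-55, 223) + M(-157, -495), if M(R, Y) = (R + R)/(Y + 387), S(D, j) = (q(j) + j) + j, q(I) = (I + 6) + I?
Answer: 48649/54 ≈ 900.91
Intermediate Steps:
q(I) = 6 + 2*I (q(I) = (6 + I) + I = 6 + 2*I)
S(D, j) = 6 + 4*j (S(D, j) = ((6 + 2*j) + j) + j = (6 + 3*j) + j = 6 + 4*j)
M(R, Y) = 2*R/(387 + Y) (M(R, Y) = (2*R)/(387 + Y) = 2*R/(387 + Y))
S(-55, 223) + M(-157, -495) = (6 + 4*223) + 2*(-157)/(387 - 495) = (6 + 892) + 2*(-157)/(-108) = 898 + 2*(-157)*(-1/108) = 898 + 157/54 = 48649/54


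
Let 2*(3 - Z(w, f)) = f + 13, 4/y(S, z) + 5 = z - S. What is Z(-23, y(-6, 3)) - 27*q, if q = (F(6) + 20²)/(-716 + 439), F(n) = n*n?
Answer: 10664/277 ≈ 38.498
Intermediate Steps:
F(n) = n²
q = -436/277 (q = (6² + 20²)/(-716 + 439) = (36 + 400)/(-277) = 436*(-1/277) = -436/277 ≈ -1.5740)
y(S, z) = 4/(-5 + z - S) (y(S, z) = 4/(-5 + (z - S)) = 4/(-5 + z - S))
Z(w, f) = -7/2 - f/2 (Z(w, f) = 3 - (f + 13)/2 = 3 - (13 + f)/2 = 3 + (-13/2 - f/2) = -7/2 - f/2)
Z(-23, y(-6, 3)) - 27*q = (-7/2 - 2/(-5 + 3 - 1*(-6))) - 27*(-436/277) = (-7/2 - 2/(-5 + 3 + 6)) + 11772/277 = (-7/2 - 2/4) + 11772/277 = (-7/2 - ½*1) + 11772/277 = (-7/2 - ½) + 11772/277 = -4 + 11772/277 = 10664/277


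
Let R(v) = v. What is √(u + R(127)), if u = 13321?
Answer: 82*√2 ≈ 115.97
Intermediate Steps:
√(u + R(127)) = √(13321 + 127) = √13448 = 82*√2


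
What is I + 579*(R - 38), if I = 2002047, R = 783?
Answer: 2433402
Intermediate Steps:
I + 579*(R - 38) = 2002047 + 579*(783 - 38) = 2002047 + 579*745 = 2002047 + 431355 = 2433402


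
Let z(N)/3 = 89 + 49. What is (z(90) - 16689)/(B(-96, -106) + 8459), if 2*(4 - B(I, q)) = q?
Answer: -16275/8516 ≈ -1.9111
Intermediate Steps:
z(N) = 414 (z(N) = 3*(89 + 49) = 3*138 = 414)
B(I, q) = 4 - q/2
(z(90) - 16689)/(B(-96, -106) + 8459) = (414 - 16689)/((4 - 1/2*(-106)) + 8459) = -16275/((4 + 53) + 8459) = -16275/(57 + 8459) = -16275/8516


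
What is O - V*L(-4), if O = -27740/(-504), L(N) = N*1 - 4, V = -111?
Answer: -104953/126 ≈ -832.96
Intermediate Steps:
L(N) = -4 + N (L(N) = N - 4 = -4 + N)
O = 6935/126 (O = -27740*(-1)/504 = -1*(-6935/126) = 6935/126 ≈ 55.040)
O - V*L(-4) = 6935/126 - (-111)*(-4 - 4) = 6935/126 - (-111)*(-8) = 6935/126 - 1*888 = 6935/126 - 888 = -104953/126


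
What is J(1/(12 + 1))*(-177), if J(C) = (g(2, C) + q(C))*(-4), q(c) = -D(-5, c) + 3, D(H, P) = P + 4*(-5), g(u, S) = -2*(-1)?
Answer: 229392/13 ≈ 17646.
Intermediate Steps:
g(u, S) = 2
D(H, P) = -20 + P (D(H, P) = P - 20 = -20 + P)
q(c) = 23 - c (q(c) = -(-20 + c) + 3 = (20 - c) + 3 = 23 - c)
J(C) = -100 + 4*C (J(C) = (2 + (23 - C))*(-4) = (25 - C)*(-4) = -100 + 4*C)
J(1/(12 + 1))*(-177) = (-100 + 4/(12 + 1))*(-177) = (-100 + 4/13)*(-177) = -1296/13*(-177) = 229392/13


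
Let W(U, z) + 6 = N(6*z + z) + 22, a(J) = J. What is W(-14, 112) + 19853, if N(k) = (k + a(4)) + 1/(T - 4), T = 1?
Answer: 61970/3 ≈ 20657.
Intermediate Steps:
N(k) = 11/3 + k (N(k) = (k + 4) + 1/(1 - 4) = (4 + k) + 1/(-3) = (4 + k) - ⅓ = 11/3 + k)
W(U, z) = 59/3 + 7*z (W(U, z) = -6 + ((11/3 + (6*z + z)) + 22) = -6 + ((11/3 + 7*z) + 22) = -6 + (77/3 + 7*z) = 59/3 + 7*z)
W(-14, 112) + 19853 = (59/3 + 7*112) + 19853 = (59/3 + 784) + 19853 = 2411/3 + 19853 = 61970/3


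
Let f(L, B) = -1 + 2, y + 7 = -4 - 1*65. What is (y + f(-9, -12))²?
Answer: 5625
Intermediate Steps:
y = -76 (y = -7 + (-4 - 1*65) = -7 + (-4 - 65) = -7 - 69 = -76)
f(L, B) = 1
(y + f(-9, -12))² = (-76 + 1)² = (-75)² = 5625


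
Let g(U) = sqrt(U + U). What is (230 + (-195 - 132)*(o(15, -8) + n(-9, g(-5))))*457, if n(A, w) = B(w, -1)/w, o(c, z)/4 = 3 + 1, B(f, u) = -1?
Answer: -2285914 - 149439*I*sqrt(10)/10 ≈ -2.2859e+6 - 47257.0*I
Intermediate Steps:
g(U) = sqrt(2)*sqrt(U) (g(U) = sqrt(2*U) = sqrt(2)*sqrt(U))
o(c, z) = 16 (o(c, z) = 4*(3 + 1) = 4*4 = 16)
n(A, w) = -1/w
(230 + (-195 - 132)*(o(15, -8) + n(-9, g(-5))))*457 = (230 + (-195 - 132)*(16 - 1/(sqrt(2)*sqrt(-5))))*457 = (230 - 327*(16 - 1/(sqrt(2)*(I*sqrt(5)))))*457 = (230 - 327*(16 - 1/(I*sqrt(10))))*457 = (230 - 327*(16 - (-1)*I*sqrt(10)/10))*457 = (230 - 327*(16 + I*sqrt(10)/10))*457 = (230 + (-5232 - 327*I*sqrt(10)/10))*457 = (-5002 - 327*I*sqrt(10)/10)*457 = -2285914 - 149439*I*sqrt(10)/10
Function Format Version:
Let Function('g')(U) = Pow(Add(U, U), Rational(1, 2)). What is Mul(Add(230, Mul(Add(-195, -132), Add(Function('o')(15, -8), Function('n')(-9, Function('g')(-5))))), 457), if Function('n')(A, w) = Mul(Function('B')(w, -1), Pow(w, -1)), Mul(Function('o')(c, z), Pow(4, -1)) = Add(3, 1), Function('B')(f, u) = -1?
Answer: Add(-2285914, Mul(Rational(-149439, 10), I, Pow(10, Rational(1, 2)))) ≈ Add(-2.2859e+6, Mul(-47257., I))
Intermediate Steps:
Function('g')(U) = Mul(Pow(2, Rational(1, 2)), Pow(U, Rational(1, 2))) (Function('g')(U) = Pow(Mul(2, U), Rational(1, 2)) = Mul(Pow(2, Rational(1, 2)), Pow(U, Rational(1, 2))))
Function('o')(c, z) = 16 (Function('o')(c, z) = Mul(4, Add(3, 1)) = Mul(4, 4) = 16)
Function('n')(A, w) = Mul(-1, Pow(w, -1))
Mul(Add(230, Mul(Add(-195, -132), Add(Function('o')(15, -8), Function('n')(-9, Function('g')(-5))))), 457) = Mul(Add(230, Mul(Add(-195, -132), Add(16, Mul(-1, Pow(Mul(Pow(2, Rational(1, 2)), Pow(-5, Rational(1, 2))), -1))))), 457) = Mul(Add(230, Mul(-327, Add(16, Mul(-1, Pow(Mul(Pow(2, Rational(1, 2)), Mul(I, Pow(5, Rational(1, 2)))), -1))))), 457) = Mul(Add(230, Mul(-327, Add(16, Mul(-1, Pow(Mul(I, Pow(10, Rational(1, 2))), -1))))), 457) = Mul(Add(230, Mul(-327, Add(16, Mul(-1, Mul(Rational(-1, 10), I, Pow(10, Rational(1, 2))))))), 457) = Mul(Add(230, Mul(-327, Add(16, Mul(Rational(1, 10), I, Pow(10, Rational(1, 2)))))), 457) = Mul(Add(230, Add(-5232, Mul(Rational(-327, 10), I, Pow(10, Rational(1, 2))))), 457) = Mul(Add(-5002, Mul(Rational(-327, 10), I, Pow(10, Rational(1, 2)))), 457) = Add(-2285914, Mul(Rational(-149439, 10), I, Pow(10, Rational(1, 2))))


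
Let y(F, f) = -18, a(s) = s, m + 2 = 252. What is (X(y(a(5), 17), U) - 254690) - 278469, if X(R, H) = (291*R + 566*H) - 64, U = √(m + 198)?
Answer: -538461 + 4528*√7 ≈ -5.2648e+5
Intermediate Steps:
m = 250 (m = -2 + 252 = 250)
U = 8*√7 (U = √(250 + 198) = √448 = 8*√7 ≈ 21.166)
X(R, H) = -64 + 291*R + 566*H
(X(y(a(5), 17), U) - 254690) - 278469 = ((-64 + 291*(-18) + 566*(8*√7)) - 254690) - 278469 = ((-64 - 5238 + 4528*√7) - 254690) - 278469 = ((-5302 + 4528*√7) - 254690) - 278469 = (-259992 + 4528*√7) - 278469 = -538461 + 4528*√7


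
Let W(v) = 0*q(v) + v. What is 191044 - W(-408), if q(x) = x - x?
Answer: 191452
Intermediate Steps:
q(x) = 0
W(v) = v (W(v) = 0*0 + v = 0 + v = v)
191044 - W(-408) = 191044 - 1*(-408) = 191044 + 408 = 191452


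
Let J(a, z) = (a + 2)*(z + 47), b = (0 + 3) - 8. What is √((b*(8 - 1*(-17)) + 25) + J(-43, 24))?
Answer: I*√3011 ≈ 54.873*I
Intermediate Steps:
b = -5 (b = 3 - 8 = -5)
J(a, z) = (2 + a)*(47 + z)
√((b*(8 - 1*(-17)) + 25) + J(-43, 24)) = √((-5*(8 - 1*(-17)) + 25) + (94 + 2*24 + 47*(-43) - 43*24)) = √((-5*(8 + 17) + 25) + (94 + 48 - 2021 - 1032)) = √((-5*25 + 25) - 2911) = √((-125 + 25) - 2911) = √(-100 - 2911) = √(-3011) = I*√3011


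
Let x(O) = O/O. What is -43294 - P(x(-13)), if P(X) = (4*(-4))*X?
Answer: -43278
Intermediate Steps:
x(O) = 1
P(X) = -16*X
-43294 - P(x(-13)) = -43294 - (-16) = -43294 - 1*(-16) = -43294 + 16 = -43278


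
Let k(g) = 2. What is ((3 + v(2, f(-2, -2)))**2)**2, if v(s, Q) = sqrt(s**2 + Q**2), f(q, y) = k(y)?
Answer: 577 + 408*sqrt(2) ≈ 1154.0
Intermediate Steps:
f(q, y) = 2
v(s, Q) = sqrt(Q**2 + s**2)
((3 + v(2, f(-2, -2)))**2)**2 = ((3 + sqrt(2**2 + 2**2))**2)**2 = ((3 + sqrt(4 + 4))**2)**2 = ((3 + sqrt(8))**2)**2 = ((3 + 2*sqrt(2))**2)**2 = (3 + 2*sqrt(2))**4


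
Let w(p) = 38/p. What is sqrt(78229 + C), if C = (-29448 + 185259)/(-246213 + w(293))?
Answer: 8*sqrt(6361229062102057729)/72140371 ≈ 279.69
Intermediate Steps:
C = -45652623/72140371 (C = (-29448 + 185259)/(-246213 + 38/293) = 155811/(-246213 + 38*(1/293)) = 155811/(-246213 + 38/293) = 155811/(-72140371/293) = 155811*(-293/72140371) = -45652623/72140371 ≈ -0.63283)
sqrt(78229 + C) = sqrt(78229 - 45652623/72140371) = sqrt(5643423430336/72140371) = 8*sqrt(6361229062102057729)/72140371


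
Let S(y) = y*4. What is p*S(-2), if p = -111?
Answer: 888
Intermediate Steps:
S(y) = 4*y
p*S(-2) = -444*(-2) = -111*(-8) = 888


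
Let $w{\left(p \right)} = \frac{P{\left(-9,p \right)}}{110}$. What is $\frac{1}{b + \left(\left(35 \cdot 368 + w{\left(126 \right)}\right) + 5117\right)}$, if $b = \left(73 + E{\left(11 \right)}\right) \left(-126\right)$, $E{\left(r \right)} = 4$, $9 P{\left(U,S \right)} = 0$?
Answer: $\frac{1}{8295} \approx 0.00012055$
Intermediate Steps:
$P{\left(U,S \right)} = 0$ ($P{\left(U,S \right)} = \frac{1}{9} \cdot 0 = 0$)
$b = -9702$ ($b = \left(73 + 4\right) \left(-126\right) = 77 \left(-126\right) = -9702$)
$w{\left(p \right)} = 0$ ($w{\left(p \right)} = \frac{0}{110} = 0 \cdot \frac{1}{110} = 0$)
$\frac{1}{b + \left(\left(35 \cdot 368 + w{\left(126 \right)}\right) + 5117\right)} = \frac{1}{-9702 + \left(\left(35 \cdot 368 + 0\right) + 5117\right)} = \frac{1}{-9702 + \left(\left(12880 + 0\right) + 5117\right)} = \frac{1}{-9702 + \left(12880 + 5117\right)} = \frac{1}{-9702 + 17997} = \frac{1}{8295}$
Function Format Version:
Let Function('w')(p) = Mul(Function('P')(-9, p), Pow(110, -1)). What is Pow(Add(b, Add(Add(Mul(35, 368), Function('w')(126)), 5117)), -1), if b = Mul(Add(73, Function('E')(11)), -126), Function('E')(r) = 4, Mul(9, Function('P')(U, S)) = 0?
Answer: Rational(1, 8295) ≈ 0.00012055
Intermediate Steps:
Function('P')(U, S) = 0 (Function('P')(U, S) = Mul(Rational(1, 9), 0) = 0)
b = -9702 (b = Mul(Add(73, 4), -126) = Mul(77, -126) = -9702)
Function('w')(p) = 0 (Function('w')(p) = Mul(0, Pow(110, -1)) = Mul(0, Rational(1, 110)) = 0)
Pow(Add(b, Add(Add(Mul(35, 368), Function('w')(126)), 5117)), -1) = Pow(Add(-9702, Add(Add(Mul(35, 368), 0), 5117)), -1) = Pow(Add(-9702, Add(Add(12880, 0), 5117)), -1) = Pow(Add(-9702, Add(12880, 5117)), -1) = Pow(Add(-9702, 17997), -1) = Pow(8295, -1) = Rational(1, 8295)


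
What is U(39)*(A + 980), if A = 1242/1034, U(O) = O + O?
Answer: 39567918/517 ≈ 76534.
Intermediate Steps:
U(O) = 2*O
A = 621/517 (A = 1242*(1/1034) = 621/517 ≈ 1.2012)
U(39)*(A + 980) = (2*39)*(621/517 + 980) = 78*(507281/517) = 39567918/517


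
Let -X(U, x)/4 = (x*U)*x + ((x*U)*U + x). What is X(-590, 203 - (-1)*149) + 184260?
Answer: -197528508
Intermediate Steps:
X(U, x) = -4*x - 4*U*x**2 - 4*x*U**2 (X(U, x) = -4*((x*U)*x + ((x*U)*U + x)) = -4*((U*x)*x + ((U*x)*U + x)) = -4*(U*x**2 + (x*U**2 + x)) = -4*(U*x**2 + (x + x*U**2)) = -4*(x + U*x**2 + x*U**2) = -4*x - 4*U*x**2 - 4*x*U**2)
X(-590, 203 - (-1)*149) + 184260 = -4*(203 - (-1)*149)*(1 + (-590)**2 - 590*(203 - (-1)*149)) + 184260 = -4*(203 - 1*(-149))*(1 + 348100 - 590*(203 - 1*(-149))) + 184260 = -4*(203 + 149)*(1 + 348100 - 590*(203 + 149)) + 184260 = -4*352*(1 + 348100 - 590*352) + 184260 = -4*352*(1 + 348100 - 207680) + 184260 = -4*352*140421 + 184260 = -197712768 + 184260 = -197528508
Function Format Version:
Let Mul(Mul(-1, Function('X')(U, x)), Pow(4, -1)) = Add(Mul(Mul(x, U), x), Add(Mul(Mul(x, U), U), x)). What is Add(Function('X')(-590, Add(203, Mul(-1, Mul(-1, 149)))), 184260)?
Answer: -197528508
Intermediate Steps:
Function('X')(U, x) = Add(Mul(-4, x), Mul(-4, U, Pow(x, 2)), Mul(-4, x, Pow(U, 2))) (Function('X')(U, x) = Mul(-4, Add(Mul(Mul(x, U), x), Add(Mul(Mul(x, U), U), x))) = Mul(-4, Add(Mul(Mul(U, x), x), Add(Mul(Mul(U, x), U), x))) = Mul(-4, Add(Mul(U, Pow(x, 2)), Add(Mul(x, Pow(U, 2)), x))) = Mul(-4, Add(Mul(U, Pow(x, 2)), Add(x, Mul(x, Pow(U, 2))))) = Mul(-4, Add(x, Mul(U, Pow(x, 2)), Mul(x, Pow(U, 2)))) = Add(Mul(-4, x), Mul(-4, U, Pow(x, 2)), Mul(-4, x, Pow(U, 2))))
Add(Function('X')(-590, Add(203, Mul(-1, Mul(-1, 149)))), 184260) = Add(Mul(-4, Add(203, Mul(-1, Mul(-1, 149))), Add(1, Pow(-590, 2), Mul(-590, Add(203, Mul(-1, Mul(-1, 149)))))), 184260) = Add(Mul(-4, Add(203, Mul(-1, -149)), Add(1, 348100, Mul(-590, Add(203, Mul(-1, -149))))), 184260) = Add(Mul(-4, Add(203, 149), Add(1, 348100, Mul(-590, Add(203, 149)))), 184260) = Add(Mul(-4, 352, Add(1, 348100, Mul(-590, 352))), 184260) = Add(Mul(-4, 352, Add(1, 348100, -207680)), 184260) = Add(Mul(-4, 352, 140421), 184260) = Add(-197712768, 184260) = -197528508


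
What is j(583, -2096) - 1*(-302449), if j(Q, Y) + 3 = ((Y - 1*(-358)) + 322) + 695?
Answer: 301725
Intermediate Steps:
j(Q, Y) = 1372 + Y (j(Q, Y) = -3 + (((Y - 1*(-358)) + 322) + 695) = -3 + (((Y + 358) + 322) + 695) = -3 + (((358 + Y) + 322) + 695) = -3 + ((680 + Y) + 695) = -3 + (1375 + Y) = 1372 + Y)
j(583, -2096) - 1*(-302449) = (1372 - 2096) - 1*(-302449) = -724 + 302449 = 301725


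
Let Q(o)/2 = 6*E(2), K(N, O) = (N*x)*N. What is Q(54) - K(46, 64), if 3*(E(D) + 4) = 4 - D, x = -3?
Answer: 6308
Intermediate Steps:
K(N, O) = -3*N² (K(N, O) = (N*(-3))*N = (-3*N)*N = -3*N²)
E(D) = -8/3 - D/3 (E(D) = -4 + (4 - D)/3 = -4 + (4/3 - D/3) = -8/3 - D/3)
Q(o) = -40 (Q(o) = 2*(6*(-8/3 - ⅓*2)) = 2*(6*(-8/3 - ⅔)) = 2*(6*(-10/3)) = 2*(-20) = -40)
Q(54) - K(46, 64) = -40 - (-3)*46² = -40 - (-3)*2116 = -40 - 1*(-6348) = -40 + 6348 = 6308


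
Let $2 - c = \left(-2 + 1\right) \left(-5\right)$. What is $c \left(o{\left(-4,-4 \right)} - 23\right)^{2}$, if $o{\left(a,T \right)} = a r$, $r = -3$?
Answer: $-363$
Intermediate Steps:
$o{\left(a,T \right)} = - 3 a$ ($o{\left(a,T \right)} = a \left(-3\right) = - 3 a$)
$c = -3$ ($c = 2 - \left(-2 + 1\right) \left(-5\right) = 2 - \left(-1\right) \left(-5\right) = 2 - 5 = -3$)
$c \left(o{\left(-4,-4 \right)} - 23\right)^{2} = - 3 \left(\left(-3\right) \left(-4\right) - 23\right)^{2} = - 3 \left(12 - 23\right)^{2} = - 3 \left(-11\right)^{2} = \left(-3\right) 121 = -363$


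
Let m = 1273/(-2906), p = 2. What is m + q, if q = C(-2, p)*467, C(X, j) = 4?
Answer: 5427135/2906 ≈ 1867.6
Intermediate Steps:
m = -1273/2906 (m = 1273*(-1/2906) = -1273/2906 ≈ -0.43806)
q = 1868 (q = 4*467 = 1868)
m + q = -1273/2906 + 1868 = 5427135/2906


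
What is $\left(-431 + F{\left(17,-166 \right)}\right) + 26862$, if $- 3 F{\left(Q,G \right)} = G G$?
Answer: $\frac{51737}{3} \approx 17246.0$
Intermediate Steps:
$F{\left(Q,G \right)} = - \frac{G^{2}}{3}$ ($F{\left(Q,G \right)} = - \frac{G G}{3} = - \frac{G^{2}}{3}$)
$\left(-431 + F{\left(17,-166 \right)}\right) + 26862 = \left(-431 - \frac{\left(-166\right)^{2}}{3}\right) + 26862 = \left(-431 - \frac{27556}{3}\right) + 26862 = - \frac{28849}{3} + 26862 = \frac{51737}{3}$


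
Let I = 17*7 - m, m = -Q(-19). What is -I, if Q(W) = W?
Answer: -100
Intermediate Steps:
m = 19 (m = -1*(-19) = 19)
I = 100 (I = 17*7 - 1*19 = 119 - 19 = 100)
-I = -1*100 = -100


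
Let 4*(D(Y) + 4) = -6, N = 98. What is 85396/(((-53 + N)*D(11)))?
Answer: -170792/495 ≈ -345.03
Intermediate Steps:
D(Y) = -11/2 (D(Y) = -4 + (¼)*(-6) = -4 - 3/2 = -11/2)
85396/(((-53 + N)*D(11))) = 85396/(((-53 + 98)*(-11/2))) = 85396/((45*(-11/2))) = 85396/(-495/2) = 85396*(-2/495) = -170792/495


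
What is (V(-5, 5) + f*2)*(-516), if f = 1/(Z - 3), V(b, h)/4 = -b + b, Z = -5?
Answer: 129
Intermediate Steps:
V(b, h) = 0 (V(b, h) = 4*(-b + b) = 4*0 = 0)
f = -⅛ (f = 1/(-5 - 3) = 1/(-8) = -⅛ ≈ -0.12500)
(V(-5, 5) + f*2)*(-516) = (0 - ⅛*2)*(-516) = (0 - ¼)*(-516) = -¼*(-516) = 129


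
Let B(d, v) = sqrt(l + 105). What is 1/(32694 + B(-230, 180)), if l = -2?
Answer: 32694/1068897533 - sqrt(103)/1068897533 ≈ 3.0577e-5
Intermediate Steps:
B(d, v) = sqrt(103) (B(d, v) = sqrt(-2 + 105) = sqrt(103))
1/(32694 + B(-230, 180)) = 1/(32694 + sqrt(103))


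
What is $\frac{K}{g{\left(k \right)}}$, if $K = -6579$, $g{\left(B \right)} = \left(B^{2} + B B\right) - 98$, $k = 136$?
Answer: $- \frac{51}{286} \approx -0.17832$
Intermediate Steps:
$g{\left(B \right)} = -98 + 2 B^{2}$ ($g{\left(B \right)} = \left(B^{2} + B^{2}\right) - 98 = 2 B^{2} - 98 = -98 + 2 B^{2}$)
$\frac{K}{g{\left(k \right)}} = - \frac{6579}{-98 + 2 \cdot 136^{2}} = - \frac{6579}{-98 + 2 \cdot 18496} = - \frac{6579}{-98 + 36992} = - \frac{6579}{36894} = \left(-6579\right) \frac{1}{36894} = - \frac{51}{286}$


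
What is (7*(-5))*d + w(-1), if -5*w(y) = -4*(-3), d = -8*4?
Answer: 5588/5 ≈ 1117.6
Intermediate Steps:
d = -32
w(y) = -12/5 (w(y) = -(-4)*(-3)/5 = -1/5*12 = -12/5)
(7*(-5))*d + w(-1) = (7*(-5))*(-32) - 12/5 = -35*(-32) - 12/5 = 1120 - 12/5 = 5588/5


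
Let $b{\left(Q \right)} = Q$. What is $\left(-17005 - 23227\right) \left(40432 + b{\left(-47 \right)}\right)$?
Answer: $-1624769320$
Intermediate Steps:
$\left(-17005 - 23227\right) \left(40432 + b{\left(-47 \right)}\right) = \left(-17005 - 23227\right) \left(40432 - 47\right) = \left(-40232\right) 40385 = -1624769320$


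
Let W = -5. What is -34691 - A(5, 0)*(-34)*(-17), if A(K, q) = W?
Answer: -31801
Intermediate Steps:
A(K, q) = -5
-34691 - A(5, 0)*(-34)*(-17) = -34691 - (-5*(-34))*(-17) = -34691 - 170*(-17) = -34691 - 1*(-2890) = -34691 + 2890 = -31801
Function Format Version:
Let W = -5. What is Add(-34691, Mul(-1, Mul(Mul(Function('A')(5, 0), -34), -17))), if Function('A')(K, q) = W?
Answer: -31801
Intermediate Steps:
Function('A')(K, q) = -5
Add(-34691, Mul(-1, Mul(Mul(Function('A')(5, 0), -34), -17))) = Add(-34691, Mul(-1, Mul(Mul(-5, -34), -17))) = Add(-34691, Mul(-1, Mul(170, -17))) = Add(-34691, Mul(-1, -2890)) = Add(-34691, 2890) = -31801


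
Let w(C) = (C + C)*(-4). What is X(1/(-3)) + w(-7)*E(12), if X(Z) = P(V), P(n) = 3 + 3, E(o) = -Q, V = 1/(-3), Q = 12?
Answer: -666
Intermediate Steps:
V = -⅓ ≈ -0.33333
E(o) = -12 (E(o) = -1*12 = -12)
w(C) = -8*C (w(C) = (2*C)*(-4) = -8*C)
P(n) = 6
X(Z) = 6
X(1/(-3)) + w(-7)*E(12) = 6 - 8*(-7)*(-12) = 6 + 56*(-12) = 6 - 672 = -666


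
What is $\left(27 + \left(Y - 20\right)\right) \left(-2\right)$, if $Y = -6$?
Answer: $-2$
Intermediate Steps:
$\left(27 + \left(Y - 20\right)\right) \left(-2\right) = \left(27 - 26\right) \left(-2\right) = 1 \left(-2\right) = -2$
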